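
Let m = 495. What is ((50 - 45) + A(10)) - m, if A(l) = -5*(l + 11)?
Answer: -595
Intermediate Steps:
A(l) = -55 - 5*l (A(l) = -5*(11 + l) = -55 - 5*l)
((50 - 45) + A(10)) - m = ((50 - 45) + (-55 - 5*10)) - 1*495 = (5 + (-55 - 50)) - 495 = (5 - 105) - 495 = -100 - 495 = -595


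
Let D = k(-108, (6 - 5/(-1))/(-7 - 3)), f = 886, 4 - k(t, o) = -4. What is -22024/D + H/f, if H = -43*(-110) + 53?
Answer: -2434375/886 ≈ -2747.6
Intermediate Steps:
H = 4783 (H = 4730 + 53 = 4783)
k(t, o) = 8 (k(t, o) = 4 - 1*(-4) = 4 + 4 = 8)
D = 8
-22024/D + H/f = -22024/8 + 4783/886 = -22024*⅛ + 4783*(1/886) = -2753 + 4783/886 = -2434375/886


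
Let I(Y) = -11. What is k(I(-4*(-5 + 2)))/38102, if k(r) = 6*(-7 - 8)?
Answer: -45/19051 ≈ -0.0023621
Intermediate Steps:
k(r) = -90 (k(r) = 6*(-15) = -90)
k(I(-4*(-5 + 2)))/38102 = -90/38102 = -90*1/38102 = -45/19051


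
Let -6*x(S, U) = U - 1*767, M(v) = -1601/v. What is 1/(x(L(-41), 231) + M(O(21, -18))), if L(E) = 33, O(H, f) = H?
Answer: 21/275 ≈ 0.076364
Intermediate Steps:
x(S, U) = 767/6 - U/6 (x(S, U) = -(U - 1*767)/6 = -(U - 767)/6 = -(-767 + U)/6 = 767/6 - U/6)
1/(x(L(-41), 231) + M(O(21, -18))) = 1/((767/6 - ⅙*231) - 1601/21) = 1/((767/6 - 77/2) - 1601*1/21) = 1/(268/3 - 1601/21) = 1/(275/21) = 21/275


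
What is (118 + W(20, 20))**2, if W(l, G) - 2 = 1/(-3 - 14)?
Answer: 4157521/289 ≈ 14386.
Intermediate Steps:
W(l, G) = 33/17 (W(l, G) = 2 + 1/(-3 - 14) = 2 + 1/(-17) = 2 - 1/17 = 33/17)
(118 + W(20, 20))**2 = (118 + 33/17)**2 = (2039/17)**2 = 4157521/289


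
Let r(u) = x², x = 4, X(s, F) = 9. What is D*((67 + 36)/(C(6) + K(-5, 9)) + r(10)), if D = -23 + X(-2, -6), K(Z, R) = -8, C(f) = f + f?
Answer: -1169/2 ≈ -584.50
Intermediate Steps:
C(f) = 2*f
r(u) = 16 (r(u) = 4² = 16)
D = -14 (D = -23 + 9 = -14)
D*((67 + 36)/(C(6) + K(-5, 9)) + r(10)) = -14*((67 + 36)/(2*6 - 8) + 16) = -14*(103/(12 - 8) + 16) = -14*(103/4 + 16) = -14*167/4 = -1169/2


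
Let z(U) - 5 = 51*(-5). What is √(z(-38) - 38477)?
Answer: 3*I*√4303 ≈ 196.79*I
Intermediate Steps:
z(U) = -250 (z(U) = 5 + 51*(-5) = 5 - 255 = -250)
√(z(-38) - 38477) = √(-250 - 38477) = √(-38727) = 3*I*√4303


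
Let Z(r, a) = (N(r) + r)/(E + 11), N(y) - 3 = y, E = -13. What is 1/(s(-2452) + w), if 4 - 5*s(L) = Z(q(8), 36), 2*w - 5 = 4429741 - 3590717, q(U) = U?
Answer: 5/2097586 ≈ 2.3837e-6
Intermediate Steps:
w = 839029/2 (w = 5/2 + (4429741 - 3590717)/2 = 5/2 + (½)*839024 = 5/2 + 419512 = 839029/2 ≈ 4.1951e+5)
N(y) = 3 + y
Z(r, a) = -3/2 - r (Z(r, a) = ((3 + r) + r)/(-13 + 11) = (3 + 2*r)/(-2) = (3 + 2*r)*(-½) = -3/2 - r)
s(L) = 27/10 (s(L) = ⅘ - (-3/2 - 1*8)/5 = ⅘ - (-3/2 - 8)/5 = ⅘ - ⅕*(-19/2) = ⅘ + 19/10 = 27/10)
1/(s(-2452) + w) = 1/(27/10 + 839029/2) = 1/(2097586/5) = 5/2097586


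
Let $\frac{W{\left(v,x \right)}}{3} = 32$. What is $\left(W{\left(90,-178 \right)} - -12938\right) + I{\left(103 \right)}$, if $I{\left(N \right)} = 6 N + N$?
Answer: $13755$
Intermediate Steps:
$I{\left(N \right)} = 7 N$
$W{\left(v,x \right)} = 96$ ($W{\left(v,x \right)} = 3 \cdot 32 = 96$)
$\left(W{\left(90,-178 \right)} - -12938\right) + I{\left(103 \right)} = \left(96 - -12938\right) + 7 \cdot 103 = \left(96 + \left(-267 + 13205\right)\right) + 721 = \left(96 + 12938\right) + 721 = 13034 + 721 = 13755$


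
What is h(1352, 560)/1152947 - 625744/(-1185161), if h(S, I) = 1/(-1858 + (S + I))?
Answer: 38958283233833/73787102251218 ≈ 0.52798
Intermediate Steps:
h(S, I) = 1/(-1858 + I + S) (h(S, I) = 1/(-1858 + (I + S)) = 1/(-1858 + I + S))
h(1352, 560)/1152947 - 625744/(-1185161) = 1/((-1858 + 560 + 1352)*1152947) - 625744/(-1185161) = (1/1152947)/54 - 625744*(-1/1185161) = (1/54)*(1/1152947) + 625744/1185161 = 1/62259138 + 625744/1185161 = 38958283233833/73787102251218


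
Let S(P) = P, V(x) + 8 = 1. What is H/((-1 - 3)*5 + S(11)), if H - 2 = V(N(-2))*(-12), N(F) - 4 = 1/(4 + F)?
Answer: -86/9 ≈ -9.5556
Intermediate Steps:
N(F) = 4 + 1/(4 + F)
V(x) = -7 (V(x) = -8 + 1 = -7)
H = 86 (H = 2 - 7*(-12) = 2 + 84 = 86)
H/((-1 - 3)*5 + S(11)) = 86/((-1 - 3)*5 + 11) = 86/(-4*5 + 11) = 86/(-20 + 11) = 86/(-9) = -1/9*86 = -86/9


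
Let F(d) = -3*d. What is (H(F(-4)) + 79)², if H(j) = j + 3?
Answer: 8836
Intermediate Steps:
H(j) = 3 + j
(H(F(-4)) + 79)² = ((3 - 3*(-4)) + 79)² = ((3 + 12) + 79)² = (15 + 79)² = 94² = 8836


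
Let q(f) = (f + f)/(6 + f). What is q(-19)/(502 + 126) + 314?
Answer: 1281767/4082 ≈ 314.00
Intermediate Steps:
q(f) = 2*f/(6 + f) (q(f) = (2*f)/(6 + f) = 2*f/(6 + f))
q(-19)/(502 + 126) + 314 = (2*(-19)/(6 - 19))/(502 + 126) + 314 = (2*(-19)/(-13))/628 + 314 = (2*(-19)*(-1/13))/628 + 314 = (1/628)*(38/13) + 314 = 19/4082 + 314 = 1281767/4082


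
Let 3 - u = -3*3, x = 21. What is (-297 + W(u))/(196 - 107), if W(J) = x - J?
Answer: -288/89 ≈ -3.2360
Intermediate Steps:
u = 12 (u = 3 - (-3)*3 = 3 - 1*(-9) = 3 + 9 = 12)
W(J) = 21 - J
(-297 + W(u))/(196 - 107) = (-297 + (21 - 1*12))/(196 - 107) = (-297 + (21 - 12))/89 = (-297 + 9)*(1/89) = -288*1/89 = -288/89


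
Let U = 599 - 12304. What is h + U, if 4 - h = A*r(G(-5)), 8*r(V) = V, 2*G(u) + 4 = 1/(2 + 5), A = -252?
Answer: -47047/4 ≈ -11762.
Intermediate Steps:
G(u) = -27/14 (G(u) = -2 + 1/(2*(2 + 5)) = -2 + (½)/7 = -2 + (½)*(⅐) = -2 + 1/14 = -27/14)
r(V) = V/8
U = -11705
h = -227/4 (h = 4 - (-252)*(⅛)*(-27/14) = 4 - (-252)*(-27)/112 = 4 - 1*243/4 = 4 - 243/4 = -227/4 ≈ -56.750)
h + U = -227/4 - 11705 = -47047/4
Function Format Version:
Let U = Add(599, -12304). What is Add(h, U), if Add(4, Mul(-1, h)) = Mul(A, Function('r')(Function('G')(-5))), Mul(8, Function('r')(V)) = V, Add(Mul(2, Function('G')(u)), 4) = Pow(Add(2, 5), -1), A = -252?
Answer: Rational(-47047, 4) ≈ -11762.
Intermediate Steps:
Function('G')(u) = Rational(-27, 14) (Function('G')(u) = Add(-2, Mul(Rational(1, 2), Pow(Add(2, 5), -1))) = Add(-2, Mul(Rational(1, 2), Pow(7, -1))) = Add(-2, Mul(Rational(1, 2), Rational(1, 7))) = Add(-2, Rational(1, 14)) = Rational(-27, 14))
Function('r')(V) = Mul(Rational(1, 8), V)
U = -11705
h = Rational(-227, 4) (h = Add(4, Mul(-1, Mul(-252, Mul(Rational(1, 8), Rational(-27, 14))))) = Add(4, Mul(-1, Mul(-252, Rational(-27, 112)))) = Add(4, Mul(-1, Rational(243, 4))) = Add(4, Rational(-243, 4)) = Rational(-227, 4) ≈ -56.750)
Add(h, U) = Add(Rational(-227, 4), -11705) = Rational(-47047, 4)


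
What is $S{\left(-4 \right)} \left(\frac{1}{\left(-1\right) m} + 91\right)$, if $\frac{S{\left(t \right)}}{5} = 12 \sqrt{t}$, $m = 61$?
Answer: $\frac{666000 i}{61} \approx 10918.0 i$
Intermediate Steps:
$S{\left(t \right)} = 60 \sqrt{t}$ ($S{\left(t \right)} = 5 \cdot 12 \sqrt{t} = 60 \sqrt{t}$)
$S{\left(-4 \right)} \left(\frac{1}{\left(-1\right) m} + 91\right) = 60 \sqrt{-4} \left(\frac{1}{\left(-1\right) 61} + 91\right) = 60 \cdot 2 i \left(\frac{1}{-61} + 91\right) = 120 i \left(- \frac{1}{61} + 91\right) = 120 i \frac{5550}{61} = \frac{666000 i}{61}$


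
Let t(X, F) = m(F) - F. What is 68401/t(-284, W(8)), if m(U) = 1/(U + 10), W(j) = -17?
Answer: 478807/118 ≈ 4057.7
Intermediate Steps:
m(U) = 1/(10 + U)
t(X, F) = 1/(10 + F) - F
68401/t(-284, W(8)) = 68401/(((1 - 1*(-17)*(10 - 17))/(10 - 17))) = 68401/(((1 - 1*(-17)*(-7))/(-7))) = 68401/((-(1 - 119)/7)) = 68401/((-⅐*(-118))) = 68401/(118/7) = 68401*(7/118) = 478807/118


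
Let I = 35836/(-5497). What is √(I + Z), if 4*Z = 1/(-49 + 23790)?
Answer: I*√444122290276588739/261008554 ≈ 2.5533*I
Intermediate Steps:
I = -35836/5497 (I = 35836*(-1/5497) = -35836/5497 ≈ -6.5192)
Z = 1/94964 (Z = 1/(4*(-49 + 23790)) = (¼)/23741 = (¼)*(1/23741) = 1/94964 ≈ 1.0530e-5)
√(I + Z) = √(-35836/5497 + 1/94964) = √(-3403124407/522017108) = I*√444122290276588739/261008554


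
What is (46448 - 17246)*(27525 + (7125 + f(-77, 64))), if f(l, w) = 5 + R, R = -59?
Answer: 1010272392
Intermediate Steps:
f(l, w) = -54 (f(l, w) = 5 - 59 = -54)
(46448 - 17246)*(27525 + (7125 + f(-77, 64))) = (46448 - 17246)*(27525 + (7125 - 54)) = 29202*(27525 + 7071) = 29202*34596 = 1010272392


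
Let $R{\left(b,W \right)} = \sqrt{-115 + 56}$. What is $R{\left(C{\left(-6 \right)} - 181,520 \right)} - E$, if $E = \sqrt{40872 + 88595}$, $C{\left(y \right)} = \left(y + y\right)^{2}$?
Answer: $- \sqrt{129467} + i \sqrt{59} \approx -359.82 + 7.6811 i$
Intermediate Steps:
$C{\left(y \right)} = 4 y^{2}$ ($C{\left(y \right)} = \left(2 y\right)^{2} = 4 y^{2}$)
$R{\left(b,W \right)} = i \sqrt{59}$ ($R{\left(b,W \right)} = \sqrt{-59} = i \sqrt{59}$)
$E = \sqrt{129467} \approx 359.82$
$R{\left(C{\left(-6 \right)} - 181,520 \right)} - E = i \sqrt{59} - \sqrt{129467} = - \sqrt{129467} + i \sqrt{59}$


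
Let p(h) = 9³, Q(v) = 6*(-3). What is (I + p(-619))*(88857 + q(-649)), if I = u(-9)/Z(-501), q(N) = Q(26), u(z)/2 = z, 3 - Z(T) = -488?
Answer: 31797343719/491 ≈ 6.4760e+7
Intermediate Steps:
Z(T) = 491 (Z(T) = 3 - 1*(-488) = 3 + 488 = 491)
Q(v) = -18
u(z) = 2*z
q(N) = -18
p(h) = 729
I = -18/491 (I = (2*(-9))/491 = -18*1/491 = -18/491 ≈ -0.036660)
(I + p(-619))*(88857 + q(-649)) = (-18/491 + 729)*(88857 - 18) = (357921/491)*88839 = 31797343719/491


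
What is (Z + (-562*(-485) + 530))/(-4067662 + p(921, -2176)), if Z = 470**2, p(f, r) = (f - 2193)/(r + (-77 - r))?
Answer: -19019000/156604351 ≈ -0.12145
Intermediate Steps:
p(f, r) = 2193/77 - f/77 (p(f, r) = (-2193 + f)/(-77) = (-2193 + f)*(-1/77) = 2193/77 - f/77)
Z = 220900
(Z + (-562*(-485) + 530))/(-4067662 + p(921, -2176)) = (220900 + (-562*(-485) + 530))/(-4067662 + (2193/77 - 1/77*921)) = (220900 + (272570 + 530))/(-4067662 + (2193/77 - 921/77)) = (220900 + 273100)/(-4067662 + 1272/77) = 494000/(-313208702/77) = 494000*(-77/313208702) = -19019000/156604351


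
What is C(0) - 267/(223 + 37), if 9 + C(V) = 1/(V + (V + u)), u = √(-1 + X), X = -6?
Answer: -2607/260 - I*√7/7 ≈ -10.027 - 0.37796*I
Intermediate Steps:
u = I*√7 (u = √(-1 - 6) = √(-7) = I*√7 ≈ 2.6458*I)
C(V) = -9 + 1/(2*V + I*√7) (C(V) = -9 + 1/(V + (V + I*√7)) = -9 + 1/(2*V + I*√7))
C(0) - 267/(223 + 37) = (1 - 18*0 - 9*I*√7)/(2*0 + I*√7) - 267/(223 + 37) = (1 + 0 - 9*I*√7)/(0 + I*√7) - 267/260 = (1 - 9*I*√7)/((I*√7)) - 267*1/260 = (-I*√7/7)*(1 - 9*I*√7) - 267/260 = -I*√7*(1 - 9*I*√7)/7 - 267/260 = -267/260 - I*√7*(1 - 9*I*√7)/7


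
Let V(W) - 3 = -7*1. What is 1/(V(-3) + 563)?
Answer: 1/559 ≈ 0.0017889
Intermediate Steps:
V(W) = -4 (V(W) = 3 - 7*1 = 3 - 7 = -4)
1/(V(-3) + 563) = 1/(-4 + 563) = 1/559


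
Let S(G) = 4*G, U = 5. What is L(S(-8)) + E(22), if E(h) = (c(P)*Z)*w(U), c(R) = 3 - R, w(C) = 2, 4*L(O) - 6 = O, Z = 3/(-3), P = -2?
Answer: -33/2 ≈ -16.500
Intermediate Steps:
Z = -1 (Z = 3*(-⅓) = -1)
L(O) = 3/2 + O/4
E(h) = -10 (E(h) = ((3 - 1*(-2))*(-1))*2 = ((3 + 2)*(-1))*2 = (5*(-1))*2 = -5*2 = -10)
L(S(-8)) + E(22) = (3/2 + (4*(-8))/4) - 10 = (3/2 + (¼)*(-32)) - 10 = (3/2 - 8) - 10 = -13/2 - 10 = -33/2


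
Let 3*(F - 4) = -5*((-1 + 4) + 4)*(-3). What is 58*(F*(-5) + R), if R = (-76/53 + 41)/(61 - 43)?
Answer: -592673/53 ≈ -11183.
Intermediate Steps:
F = 39 (F = 4 + (-5*((-1 + 4) + 4)*(-3))/3 = 4 + (-5*(3 + 4)*(-3))/3 = 4 + (-5*7*(-3))/3 = 4 + (-35*(-3))/3 = 4 + (⅓)*105 = 4 + 35 = 39)
R = 233/106 (R = (-76*1/53 + 41)/18 = (-76/53 + 41)*(1/18) = (2097/53)*(1/18) = 233/106 ≈ 2.1981)
58*(F*(-5) + R) = 58*(39*(-5) + 233/106) = 58*(-195 + 233/106) = 58*(-20437/106) = -592673/53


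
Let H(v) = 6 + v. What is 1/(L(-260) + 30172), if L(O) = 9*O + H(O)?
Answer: 1/27578 ≈ 3.6261e-5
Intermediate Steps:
L(O) = 6 + 10*O (L(O) = 9*O + (6 + O) = 6 + 10*O)
1/(L(-260) + 30172) = 1/((6 + 10*(-260)) + 30172) = 1/((6 - 2600) + 30172) = 1/(-2594 + 30172) = 1/27578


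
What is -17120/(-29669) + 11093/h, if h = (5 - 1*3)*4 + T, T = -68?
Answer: -328091017/1780140 ≈ -184.31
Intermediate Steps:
h = -60 (h = (5 - 1*3)*4 - 68 = (5 - 3)*4 - 68 = 2*4 - 68 = 8 - 68 = -60)
-17120/(-29669) + 11093/h = -17120/(-29669) + 11093/(-60) = -17120*(-1/29669) + 11093*(-1/60) = 17120/29669 - 11093/60 = -328091017/1780140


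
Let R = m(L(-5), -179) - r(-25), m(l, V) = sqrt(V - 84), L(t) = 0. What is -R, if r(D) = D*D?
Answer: 625 - I*sqrt(263) ≈ 625.0 - 16.217*I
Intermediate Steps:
r(D) = D**2
m(l, V) = sqrt(-84 + V)
R = -625 + I*sqrt(263) (R = sqrt(-84 - 179) - 1*(-25)**2 = sqrt(-263) - 1*625 = I*sqrt(263) - 625 = -625 + I*sqrt(263) ≈ -625.0 + 16.217*I)
-R = -(-625 + I*sqrt(263)) = 625 - I*sqrt(263)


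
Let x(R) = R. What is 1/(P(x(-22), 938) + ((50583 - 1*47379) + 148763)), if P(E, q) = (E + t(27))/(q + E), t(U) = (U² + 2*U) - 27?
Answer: 458/69601253 ≈ 6.5803e-6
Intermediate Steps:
t(U) = -27 + U² + 2*U
P(E, q) = (756 + E)/(E + q) (P(E, q) = (E + (-27 + 27² + 2*27))/(q + E) = (E + (-27 + 729 + 54))/(E + q) = (E + 756)/(E + q) = (756 + E)/(E + q))
1/(P(x(-22), 938) + ((50583 - 1*47379) + 148763)) = 1/((756 - 22)/(-22 + 938) + ((50583 - 1*47379) + 148763)) = 1/(734/916 + ((50583 - 47379) + 148763)) = 1/((1/916)*734 + (3204 + 148763)) = 1/(367/458 + 151967) = 1/(69601253/458) = 458/69601253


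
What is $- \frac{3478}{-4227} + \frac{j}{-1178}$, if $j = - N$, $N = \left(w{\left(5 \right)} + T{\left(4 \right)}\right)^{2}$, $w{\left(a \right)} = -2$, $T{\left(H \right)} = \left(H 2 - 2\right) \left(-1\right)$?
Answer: $\frac{2183806}{2489703} \approx 0.87714$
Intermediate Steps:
$T{\left(H \right)} = 2 - 2 H$ ($T{\left(H \right)} = \left(2 H - 2\right) \left(-1\right) = \left(-2 + 2 H\right) \left(-1\right) = 2 - 2 H$)
$N = 64$ ($N = \left(-2 + \left(2 - 8\right)\right)^{2} = \left(-2 - 6\right)^{2} = \left(-8\right)^{2} = 64$)
$j = -64$ ($j = \left(-1\right) 64 = -64$)
$- \frac{3478}{-4227} + \frac{j}{-1178} = - \frac{3478}{-4227} - \frac{64}{-1178} = \left(-3478\right) \left(- \frac{1}{4227}\right) - - \frac{32}{589} = \frac{3478}{4227} + \frac{32}{589} = \frac{2183806}{2489703}$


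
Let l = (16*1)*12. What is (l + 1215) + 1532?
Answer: 2939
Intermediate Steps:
l = 192 (l = 16*12 = 192)
(l + 1215) + 1532 = (192 + 1215) + 1532 = 1407 + 1532 = 2939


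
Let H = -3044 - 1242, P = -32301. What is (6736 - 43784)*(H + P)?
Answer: 1355475176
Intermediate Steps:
H = -4286
(6736 - 43784)*(H + P) = (6736 - 43784)*(-4286 - 32301) = -37048*(-36587) = 1355475176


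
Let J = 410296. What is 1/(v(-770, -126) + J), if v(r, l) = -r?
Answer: 1/411066 ≈ 2.4327e-6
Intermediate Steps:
1/(v(-770, -126) + J) = 1/(-1*(-770) + 410296) = 1/(770 + 410296) = 1/411066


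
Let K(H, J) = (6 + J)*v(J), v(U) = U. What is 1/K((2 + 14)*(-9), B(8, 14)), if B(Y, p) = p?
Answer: 1/280 ≈ 0.0035714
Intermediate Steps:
K(H, J) = J*(6 + J) (K(H, J) = (6 + J)*J = J*(6 + J))
1/K((2 + 14)*(-9), B(8, 14)) = 1/(14*(6 + 14)) = 1/(14*20) = 1/280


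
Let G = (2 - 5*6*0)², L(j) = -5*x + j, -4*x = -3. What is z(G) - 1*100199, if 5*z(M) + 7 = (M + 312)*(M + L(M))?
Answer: -499659/5 ≈ -99932.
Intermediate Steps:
x = ¾ (x = -¼*(-3) = ¾ ≈ 0.75000)
L(j) = -15/4 + j (L(j) = -5*¾ + j = -15/4 + j)
G = 4 (G = (2 - 30*0)² = (2 + 0)² = 2² = 4)
z(M) = -7/5 + (312 + M)*(-15/4 + 2*M)/5 (z(M) = -7/5 + ((M + 312)*(M + (-15/4 + M)))/5 = -7/5 + ((312 + M)*(-15/4 + 2*M))/5 = -7/5 + (312 + M)*(-15/4 + 2*M)/5)
z(G) - 1*100199 = (-1177/5 + (⅖)*4² + (2481/20)*4) - 1*100199 = (-1177/5 + (⅖)*16 + 2481/5) - 100199 = (-1177/5 + 32/5 + 2481/5) - 100199 = 1336/5 - 100199 = -499659/5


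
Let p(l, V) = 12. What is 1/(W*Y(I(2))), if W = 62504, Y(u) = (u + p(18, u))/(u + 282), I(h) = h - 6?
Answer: 139/250016 ≈ 0.00055596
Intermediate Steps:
I(h) = -6 + h
Y(u) = (12 + u)/(282 + u) (Y(u) = (u + 12)/(u + 282) = (12 + u)/(282 + u))
1/(W*Y(I(2))) = 1/(62504*(((12 + (-6 + 2))/(282 + (-6 + 2))))) = 1/(62504*(((12 - 4)/(282 - 4)))) = 1/(62504*((8/278))) = 1/(62504*(((1/278)*8))) = 1/(62504*(4/139)) = (1/62504)*(139/4) = 139/250016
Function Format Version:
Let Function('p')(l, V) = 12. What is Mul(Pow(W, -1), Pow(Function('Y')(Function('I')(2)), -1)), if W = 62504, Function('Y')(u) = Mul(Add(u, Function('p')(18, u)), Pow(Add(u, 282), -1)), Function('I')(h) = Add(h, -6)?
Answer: Rational(139, 250016) ≈ 0.00055596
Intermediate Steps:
Function('I')(h) = Add(-6, h)
Function('Y')(u) = Mul(Pow(Add(282, u), -1), Add(12, u)) (Function('Y')(u) = Mul(Add(u, 12), Pow(Add(u, 282), -1)) = Mul(Add(12, u), Pow(Add(282, u), -1)) = Mul(Pow(Add(282, u), -1), Add(12, u)))
Mul(Pow(W, -1), Pow(Function('Y')(Function('I')(2)), -1)) = Mul(Pow(62504, -1), Pow(Mul(Pow(Add(282, Add(-6, 2)), -1), Add(12, Add(-6, 2))), -1)) = Mul(Rational(1, 62504), Pow(Mul(Pow(Add(282, -4), -1), Add(12, -4)), -1)) = Mul(Rational(1, 62504), Pow(Mul(Pow(278, -1), 8), -1)) = Mul(Rational(1, 62504), Pow(Mul(Rational(1, 278), 8), -1)) = Mul(Rational(1, 62504), Pow(Rational(4, 139), -1)) = Mul(Rational(1, 62504), Rational(139, 4)) = Rational(139, 250016)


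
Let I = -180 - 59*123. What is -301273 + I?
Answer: -308710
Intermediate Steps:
I = -7437 (I = -180 - 7257 = -7437)
-301273 + I = -301273 - 7437 = -308710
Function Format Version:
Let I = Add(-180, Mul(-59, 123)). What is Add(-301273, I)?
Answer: -308710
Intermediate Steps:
I = -7437 (I = Add(-180, -7257) = -7437)
Add(-301273, I) = Add(-301273, -7437) = -308710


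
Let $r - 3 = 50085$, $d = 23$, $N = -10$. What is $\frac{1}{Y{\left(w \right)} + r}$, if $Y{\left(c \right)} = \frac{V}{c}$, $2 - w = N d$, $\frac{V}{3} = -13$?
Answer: $\frac{232}{11620377} \approx 1.9965 \cdot 10^{-5}$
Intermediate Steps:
$r = 50088$ ($r = 3 + 50085 = 50088$)
$V = -39$ ($V = 3 \left(-13\right) = -39$)
$w = 232$ ($w = 2 - \left(-10\right) 23 = 2 - -230 = 2 + 230 = 232$)
$Y{\left(c \right)} = - \frac{39}{c}$
$\frac{1}{Y{\left(w \right)} + r} = \frac{1}{- \frac{39}{232} + 50088} = \frac{1}{\frac{11620377}{232}} = \frac{232}{11620377}$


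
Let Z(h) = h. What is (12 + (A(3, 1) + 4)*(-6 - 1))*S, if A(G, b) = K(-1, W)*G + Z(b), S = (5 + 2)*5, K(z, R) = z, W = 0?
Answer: -70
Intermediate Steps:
S = 35 (S = 7*5 = 35)
A(G, b) = b - G (A(G, b) = -G + b = b - G)
(12 + (A(3, 1) + 4)*(-6 - 1))*S = (12 + ((1 - 1*3) + 4)*(-6 - 1))*35 = (12 + ((1 - 3) + 4)*(-7))*35 = (12 + (-2 + 4)*(-7))*35 = (12 + 2*(-7))*35 = (12 - 14)*35 = -2*35 = -70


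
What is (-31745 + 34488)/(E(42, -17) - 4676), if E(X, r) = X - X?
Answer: -2743/4676 ≈ -0.58661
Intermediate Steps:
E(X, r) = 0
(-31745 + 34488)/(E(42, -17) - 4676) = (-31745 + 34488)/(0 - 4676) = 2743/(-4676) = 2743*(-1/4676) = -2743/4676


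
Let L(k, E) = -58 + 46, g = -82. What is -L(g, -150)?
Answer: 12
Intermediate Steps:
L(k, E) = -12
-L(g, -150) = -1*(-12) = 12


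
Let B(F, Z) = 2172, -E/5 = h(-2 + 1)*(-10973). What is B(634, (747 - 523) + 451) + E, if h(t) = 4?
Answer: 221632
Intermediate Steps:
E = 219460 (E = -20*(-10973) = -5*(-43892) = 219460)
B(634, (747 - 523) + 451) + E = 2172 + 219460 = 221632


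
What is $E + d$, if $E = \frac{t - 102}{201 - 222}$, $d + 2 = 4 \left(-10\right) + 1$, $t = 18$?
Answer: $-37$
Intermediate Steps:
$d = -41$ ($d = -2 + \left(4 \left(-10\right) + 1\right) = -2 + \left(-40 + 1\right) = -2 - 39 = -41$)
$E = 4$ ($E = \frac{18 - 102}{201 - 222} = - \frac{84}{-21} = \left(-84\right) \left(- \frac{1}{21}\right) = 4$)
$E + d = 4 - 41 = -37$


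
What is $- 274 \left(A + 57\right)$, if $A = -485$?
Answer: $117272$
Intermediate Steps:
$- 274 \left(A + 57\right) = - 274 \left(-485 + 57\right) = \left(-274\right) \left(-428\right) = 117272$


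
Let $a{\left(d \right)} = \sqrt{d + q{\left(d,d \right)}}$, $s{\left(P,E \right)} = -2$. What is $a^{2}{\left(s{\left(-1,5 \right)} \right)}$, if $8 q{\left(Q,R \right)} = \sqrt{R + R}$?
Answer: $-2 + \frac{i}{4} \approx -2.0 + 0.25 i$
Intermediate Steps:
$q{\left(Q,R \right)} = \frac{\sqrt{2} \sqrt{R}}{8}$ ($q{\left(Q,R \right)} = \frac{\sqrt{R + R}}{8} = \frac{\sqrt{2 R}}{8} = \frac{\sqrt{2} \sqrt{R}}{8}$)
$a{\left(d \right)} = \sqrt{d + \frac{\sqrt{2} \sqrt{d}}{8}}$
$a^{2}{\left(s{\left(-1,5 \right)} \right)} = \left(\frac{\sqrt{16 \left(-2\right) + 2 \sqrt{2} \sqrt{-2}}}{4}\right)^{2} = \left(\frac{\sqrt{-32 + 2 \sqrt{2} i \sqrt{2}}}{4}\right)^{2} = \left(\frac{\sqrt{-32 + 4 i}}{4}\right)^{2} = -2 + \frac{i}{4}$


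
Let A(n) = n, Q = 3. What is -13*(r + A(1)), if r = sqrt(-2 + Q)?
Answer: -26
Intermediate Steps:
r = 1 (r = sqrt(-2 + 3) = sqrt(1) = 1)
-13*(r + A(1)) = -13*(1 + 1) = -13*2 = -26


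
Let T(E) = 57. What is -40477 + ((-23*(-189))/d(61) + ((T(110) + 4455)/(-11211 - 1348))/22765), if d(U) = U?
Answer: -704685914141482/17440243735 ≈ -40406.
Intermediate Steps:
-40477 + ((-23*(-189))/d(61) + ((T(110) + 4455)/(-11211 - 1348))/22765) = -40477 + (-23*(-189)/61 + ((57 + 4455)/(-11211 - 1348))/22765) = -40477 + (4347*(1/61) + (4512/(-12559))*(1/22765)) = -40477 + (4347/61 + (4512*(-1/12559))*(1/22765)) = -40477 + (4347/61 - 4512/12559*1/22765) = -40477 + (4347/61 - 4512/285905635) = -40477 + 1242831520113/17440243735 = -704685914141482/17440243735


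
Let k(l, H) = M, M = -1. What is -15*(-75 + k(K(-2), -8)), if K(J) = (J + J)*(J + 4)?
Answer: 1140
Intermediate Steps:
K(J) = 2*J*(4 + J) (K(J) = (2*J)*(4 + J) = 2*J*(4 + J))
k(l, H) = -1
-15*(-75 + k(K(-2), -8)) = -15*(-75 - 1) = -15*(-76) = 1140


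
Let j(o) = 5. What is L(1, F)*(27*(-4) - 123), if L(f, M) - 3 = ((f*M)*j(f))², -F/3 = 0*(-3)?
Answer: -693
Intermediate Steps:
F = 0 (F = -0*(-3) = -3*0 = 0)
L(f, M) = 3 + 25*M²*f² (L(f, M) = 3 + ((f*M)*5)² = 3 + ((M*f)*5)² = 3 + (5*M*f)² = 3 + 25*M²*f²)
L(1, F)*(27*(-4) - 123) = (3 + 25*0²*1²)*(27*(-4) - 123) = (3 + 25*0*1)*(-108 - 123) = (3 + 0)*(-231) = 3*(-231) = -693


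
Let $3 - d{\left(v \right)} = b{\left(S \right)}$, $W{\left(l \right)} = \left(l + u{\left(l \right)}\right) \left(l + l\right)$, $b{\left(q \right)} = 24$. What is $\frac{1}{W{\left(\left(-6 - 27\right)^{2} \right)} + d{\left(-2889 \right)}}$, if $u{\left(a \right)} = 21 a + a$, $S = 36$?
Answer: $\frac{1}{54552345} \approx 1.8331 \cdot 10^{-8}$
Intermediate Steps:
$u{\left(a \right)} = 22 a$
$W{\left(l \right)} = 46 l^{2}$ ($W{\left(l \right)} = \left(l + 22 l\right) \left(l + l\right) = 23 l 2 l = 46 l^{2}$)
$d{\left(v \right)} = -21$ ($d{\left(v \right)} = 3 - 24 = -21$)
$\frac{1}{W{\left(\left(-6 - 27\right)^{2} \right)} + d{\left(-2889 \right)}} = \frac{1}{46 \left(\left(-6 - 27\right)^{2}\right)^{2} - 21} = \frac{1}{46 \left(\left(-33\right)^{2}\right)^{2} - 21} = \frac{1}{46 \cdot 1089^{2} - 21} = \frac{1}{46 \cdot 1185921 - 21} = \frac{1}{54552366 - 21} = \frac{1}{54552345}$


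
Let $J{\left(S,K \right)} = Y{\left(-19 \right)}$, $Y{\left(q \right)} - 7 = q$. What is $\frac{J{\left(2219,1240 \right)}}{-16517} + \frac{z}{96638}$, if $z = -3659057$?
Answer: $- \frac{60435484813}{1596169846} \approx -37.863$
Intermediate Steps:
$Y{\left(q \right)} = 7 + q$
$J{\left(S,K \right)} = -12$ ($J{\left(S,K \right)} = 7 - 19 = -12$)
$\frac{J{\left(2219,1240 \right)}}{-16517} + \frac{z}{96638} = - \frac{12}{-16517} - \frac{3659057}{96638} = \left(-12\right) \left(- \frac{1}{16517}\right) - \frac{3659057}{96638} = \frac{12}{16517} - \frac{3659057}{96638} = - \frac{60435484813}{1596169846}$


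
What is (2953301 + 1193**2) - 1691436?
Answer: 2685114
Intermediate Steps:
(2953301 + 1193**2) - 1691436 = (2953301 + 1423249) - 1691436 = 4376550 - 1691436 = 2685114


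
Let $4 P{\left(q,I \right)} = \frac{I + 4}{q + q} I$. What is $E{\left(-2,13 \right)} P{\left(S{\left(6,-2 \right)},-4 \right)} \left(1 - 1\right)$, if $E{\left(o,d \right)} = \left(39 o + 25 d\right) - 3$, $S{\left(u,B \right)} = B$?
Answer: $0$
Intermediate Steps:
$E{\left(o,d \right)} = -3 + 25 d + 39 o$ ($E{\left(o,d \right)} = \left(25 d + 39 o\right) - 3 = -3 + 25 d + 39 o$)
$P{\left(q,I \right)} = \frac{I \left(4 + I\right)}{8 q}$ ($P{\left(q,I \right)} = \frac{\frac{I + 4}{q + q} I}{4} = \frac{\frac{4 + I}{2 q} I}{4} = \frac{\frac{1}{2} I \frac{1}{q} \left(4 + I\right)}{4} = \frac{I \left(4 + I\right)}{8 q}$)
$E{\left(-2,13 \right)} P{\left(S{\left(6,-2 \right)},-4 \right)} \left(1 - 1\right) = \left(-3 + 25 \cdot 13 + 39 \left(-2\right)\right) \frac{1}{8} \left(-4\right) \frac{1}{-2} \left(4 - 4\right) \left(1 - 1\right) = \left(-3 + 325 - 78\right) \frac{1}{8} \left(-4\right) \left(- \frac{1}{2}\right) 0 \left(1 - 1\right) = 244 \cdot 0 \cdot 0 = 244 \cdot 0 = 0$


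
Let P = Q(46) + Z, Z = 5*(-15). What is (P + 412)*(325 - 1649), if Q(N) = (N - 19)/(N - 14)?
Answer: -3578441/8 ≈ -4.4731e+5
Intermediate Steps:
Q(N) = (-19 + N)/(-14 + N)
Z = -75
P = -2373/32 (P = (-19 + 46)/(-14 + 46) - 75 = 27/32 - 75 = -2373/32 ≈ -74.156)
(P + 412)*(325 - 1649) = (-2373/32 + 412)*(325 - 1649) = (10811/32)*(-1324) = -3578441/8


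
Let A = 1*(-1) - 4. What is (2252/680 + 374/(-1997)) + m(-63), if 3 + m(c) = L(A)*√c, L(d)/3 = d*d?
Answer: 42261/339490 + 225*I*√7 ≈ 0.12448 + 595.29*I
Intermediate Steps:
A = -5 (A = -1 - 4 = -5)
L(d) = 3*d² (L(d) = 3*(d*d) = 3*d²)
m(c) = -3 + 75*√c (m(c) = -3 + (3*(-5)²)*√c = -3 + (3*25)*√c = -3 + 75*√c)
(2252/680 + 374/(-1997)) + m(-63) = (2252/680 + 374/(-1997)) + (-3 + 75*√(-63)) = (2252*(1/680) + 374*(-1/1997)) + (-3 + 75*(3*I*√7)) = (563/170 - 374/1997) + (-3 + 225*I*√7) = 1060731/339490 + (-3 + 225*I*√7) = 42261/339490 + 225*I*√7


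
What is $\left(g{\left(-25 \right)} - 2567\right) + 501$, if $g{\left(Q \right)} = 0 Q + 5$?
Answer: $-2061$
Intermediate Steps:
$g{\left(Q \right)} = 5$ ($g{\left(Q \right)} = 0 + 5 = 5$)
$\left(g{\left(-25 \right)} - 2567\right) + 501 = \left(5 - 2567\right) + 501 = -2562 + 501 = -2061$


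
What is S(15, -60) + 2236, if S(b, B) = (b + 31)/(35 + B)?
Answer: 55854/25 ≈ 2234.2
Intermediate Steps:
S(b, B) = (31 + b)/(35 + B)
S(15, -60) + 2236 = (31 + 15)/(35 - 60) + 2236 = 46/(-25) + 2236 = -1/25*46 + 2236 = -46/25 + 2236 = 55854/25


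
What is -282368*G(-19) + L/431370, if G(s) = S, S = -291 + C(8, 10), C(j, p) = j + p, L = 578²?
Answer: 16626394154882/215685 ≈ 7.7086e+7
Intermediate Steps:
L = 334084
S = -273 (S = -291 + (8 + 10) = -291 + 18 = -273)
G(s) = -273
-282368*G(-19) + L/431370 = -282368/(1/(-273)) + 334084/431370 = -282368/(-1/273) + 334084*(1/431370) = -282368*(-273) + 167042/215685 = 77086464 + 167042/215685 = 16626394154882/215685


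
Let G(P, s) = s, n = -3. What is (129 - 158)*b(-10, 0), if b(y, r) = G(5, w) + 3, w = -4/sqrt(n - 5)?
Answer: -87 - 29*I*sqrt(2) ≈ -87.0 - 41.012*I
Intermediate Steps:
w = I*sqrt(2) (w = -4/sqrt(-3 - 5) = -4*(-I*sqrt(2)/4) = -(-1)*I*sqrt(2) = I*sqrt(2) ≈ 1.4142*I)
b(y, r) = 3 + I*sqrt(2) (b(y, r) = I*sqrt(2) + 3 = 3 + I*sqrt(2))
(129 - 158)*b(-10, 0) = (129 - 158)*(3 + I*sqrt(2)) = -29*(3 + I*sqrt(2)) = -87 - 29*I*sqrt(2)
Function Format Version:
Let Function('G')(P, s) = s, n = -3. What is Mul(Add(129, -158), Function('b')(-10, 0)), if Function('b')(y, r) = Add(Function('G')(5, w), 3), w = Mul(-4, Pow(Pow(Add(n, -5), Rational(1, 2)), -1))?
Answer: Add(-87, Mul(-29, I, Pow(2, Rational(1, 2)))) ≈ Add(-87.000, Mul(-41.012, I))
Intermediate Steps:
w = Mul(I, Pow(2, Rational(1, 2))) (w = Mul(-4, Pow(Pow(Add(-3, -5), Rational(1, 2)), -1)) = Mul(-4, Pow(Pow(-8, Rational(1, 2)), -1)) = Mul(-4, Pow(Mul(2, I, Pow(2, Rational(1, 2))), -1)) = Mul(-4, Mul(Rational(-1, 4), I, Pow(2, Rational(1, 2)))) = Mul(I, Pow(2, Rational(1, 2))) ≈ Mul(1.4142, I))
Function('b')(y, r) = Add(3, Mul(I, Pow(2, Rational(1, 2)))) (Function('b')(y, r) = Add(Mul(I, Pow(2, Rational(1, 2))), 3) = Add(3, Mul(I, Pow(2, Rational(1, 2)))))
Mul(Add(129, -158), Function('b')(-10, 0)) = Mul(Add(129, -158), Add(3, Mul(I, Pow(2, Rational(1, 2))))) = Mul(-29, Add(3, Mul(I, Pow(2, Rational(1, 2))))) = Add(-87, Mul(-29, I, Pow(2, Rational(1, 2))))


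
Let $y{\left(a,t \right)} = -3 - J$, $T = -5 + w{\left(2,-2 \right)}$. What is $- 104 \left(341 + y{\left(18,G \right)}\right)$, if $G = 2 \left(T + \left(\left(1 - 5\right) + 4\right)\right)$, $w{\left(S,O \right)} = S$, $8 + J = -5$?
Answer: $-36504$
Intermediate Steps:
$J = -13$ ($J = -8 - 5 = -13$)
$T = -3$ ($T = -5 + 2 = -3$)
$G = -6$ ($G = 2 \left(-3 + \left(\left(1 - 5\right) + 4\right)\right) = 2 \left(-3 + \left(-4 + 4\right)\right) = 2 \left(-3 + 0\right) = 2 \left(-3\right) = -6$)
$y{\left(a,t \right)} = 10$ ($y{\left(a,t \right)} = -3 - -13 = -3 + 13 = 10$)
$- 104 \left(341 + y{\left(18,G \right)}\right) = - 104 \left(341 + 10\right) = \left(-104\right) 351 = -36504$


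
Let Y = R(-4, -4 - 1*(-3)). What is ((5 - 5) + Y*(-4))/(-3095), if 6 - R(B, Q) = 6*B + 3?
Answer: 108/3095 ≈ 0.034895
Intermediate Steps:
R(B, Q) = 3 - 6*B (R(B, Q) = 6 - (6*B + 3) = 6 - (3 + 6*B) = 6 + (-3 - 6*B) = 3 - 6*B)
Y = 27 (Y = 3 - 6*(-4) = 3 + 24 = 27)
((5 - 5) + Y*(-4))/(-3095) = ((5 - 5) + 27*(-4))/(-3095) = -(0 - 108)/3095 = -1/3095*(-108) = 108/3095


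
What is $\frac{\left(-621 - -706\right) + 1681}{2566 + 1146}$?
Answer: $\frac{883}{1856} \approx 0.47575$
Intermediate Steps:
$\frac{\left(-621 - -706\right) + 1681}{2566 + 1146} = \frac{\left(-621 + 706\right) + 1681}{3712} = \left(85 + 1681\right) \frac{1}{3712} = 1766 \cdot \frac{1}{3712} = \frac{883}{1856}$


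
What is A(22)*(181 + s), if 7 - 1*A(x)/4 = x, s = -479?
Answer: 17880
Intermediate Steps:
A(x) = 28 - 4*x
A(22)*(181 + s) = (28 - 4*22)*(181 - 479) = (28 - 88)*(-298) = -60*(-298) = 17880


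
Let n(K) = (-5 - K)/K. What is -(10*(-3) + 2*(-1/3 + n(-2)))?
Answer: 83/3 ≈ 27.667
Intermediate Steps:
n(K) = (-5 - K)/K
-(10*(-3) + 2*(-1/3 + n(-2))) = -(10*(-3) + 2*(-1/3 + (-5 - 1*(-2))/(-2))) = -(-30 + 2*(-1*1/3 - (-5 + 2)/2)) = -(-30 + 2*(-1/3 - 1/2*(-3))) = -(-30 + 2*(-1/3 + 3/2)) = -(-30 + 2*(7/6)) = -(-30 + 7/3) = -1*(-83/3) = 83/3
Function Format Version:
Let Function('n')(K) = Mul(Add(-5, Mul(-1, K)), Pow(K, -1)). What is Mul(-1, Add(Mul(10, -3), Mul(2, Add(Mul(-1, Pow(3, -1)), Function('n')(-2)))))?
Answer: Rational(83, 3) ≈ 27.667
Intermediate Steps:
Function('n')(K) = Mul(Pow(K, -1), Add(-5, Mul(-1, K)))
Mul(-1, Add(Mul(10, -3), Mul(2, Add(Mul(-1, Pow(3, -1)), Function('n')(-2))))) = Mul(-1, Add(Mul(10, -3), Mul(2, Add(Mul(-1, Pow(3, -1)), Mul(Pow(-2, -1), Add(-5, Mul(-1, -2))))))) = Mul(-1, Add(-30, Mul(2, Add(Mul(-1, Rational(1, 3)), Mul(Rational(-1, 2), Add(-5, 2)))))) = Mul(-1, Add(-30, Mul(2, Add(Rational(-1, 3), Mul(Rational(-1, 2), -3))))) = Mul(-1, Add(-30, Mul(2, Add(Rational(-1, 3), Rational(3, 2))))) = Mul(-1, Add(-30, Mul(2, Rational(7, 6)))) = Mul(-1, Add(-30, Rational(7, 3))) = Mul(-1, Rational(-83, 3)) = Rational(83, 3)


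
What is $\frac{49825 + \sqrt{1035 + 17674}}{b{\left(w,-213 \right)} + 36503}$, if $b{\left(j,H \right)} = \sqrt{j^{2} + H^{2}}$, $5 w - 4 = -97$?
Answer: $\frac{45469049375}{33310582351} - \frac{747375 \sqrt{126986}}{33310582351} - \frac{15 \sqrt{2375781074}}{33310582351} + \frac{912575 \sqrt{18709}}{33310582351} \approx 1.3607$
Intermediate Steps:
$w = - \frac{93}{5}$ ($w = \frac{4}{5} + \frac{1}{5} \left(-97\right) = \frac{4}{5} - \frac{97}{5} = - \frac{93}{5} \approx -18.6$)
$b{\left(j,H \right)} = \sqrt{H^{2} + j^{2}}$
$\frac{49825 + \sqrt{1035 + 17674}}{b{\left(w,-213 \right)} + 36503} = \frac{49825 + \sqrt{1035 + 17674}}{\sqrt{\left(-213\right)^{2} + \left(- \frac{93}{5}\right)^{2}} + 36503} = \frac{49825 + \sqrt{18709}}{\sqrt{45369 + \frac{8649}{25}} + 36503} = \frac{49825 + \sqrt{18709}}{\sqrt{\frac{1142874}{25}} + 36503} = \frac{49825 + \sqrt{18709}}{\frac{3 \sqrt{126986}}{5} + 36503} = \frac{49825 + \sqrt{18709}}{36503 + \frac{3 \sqrt{126986}}{5}}$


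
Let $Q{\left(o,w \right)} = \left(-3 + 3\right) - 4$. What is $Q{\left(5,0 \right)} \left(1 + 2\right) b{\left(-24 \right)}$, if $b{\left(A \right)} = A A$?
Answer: $-6912$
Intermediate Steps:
$b{\left(A \right)} = A^{2}$
$Q{\left(o,w \right)} = -4$ ($Q{\left(o,w \right)} = 0 - 4 = -4$)
$Q{\left(5,0 \right)} \left(1 + 2\right) b{\left(-24 \right)} = - 4 \left(1 + 2\right) \left(-24\right)^{2} = \left(-4\right) 3 \cdot 576 = \left(-12\right) 576 = -6912$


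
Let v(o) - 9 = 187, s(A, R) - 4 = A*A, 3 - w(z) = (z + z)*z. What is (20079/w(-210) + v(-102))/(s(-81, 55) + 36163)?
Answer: 5755511/1256160472 ≈ 0.0045818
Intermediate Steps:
w(z) = 3 - 2*z**2 (w(z) = 3 - (z + z)*z = 3 - 2*z*z = 3 - 2*z**2)
s(A, R) = 4 + A**2 (s(A, R) = 4 + A*A = 4 + A**2)
v(o) = 196 (v(o) = 9 + 187 = 196)
(20079/w(-210) + v(-102))/(s(-81, 55) + 36163) = (20079/(3 - 2*(-210)**2) + 196)/((4 + (-81)**2) + 36163) = (20079/(3 - 2*44100) + 196)/((4 + 6561) + 36163) = (20079/(3 - 88200) + 196)/(6565 + 36163) = (20079/(-88197) + 196)/42728 = (20079*(-1/88197) + 196)*(1/42728) = (-6693/29399 + 196)*(1/42728) = (5755511/29399)*(1/42728) = 5755511/1256160472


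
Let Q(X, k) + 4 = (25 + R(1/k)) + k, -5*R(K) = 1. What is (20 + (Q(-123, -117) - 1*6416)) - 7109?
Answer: -68006/5 ≈ -13601.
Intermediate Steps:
R(K) = -⅕ (R(K) = -⅕*1 = -⅕)
Q(X, k) = 104/5 + k (Q(X, k) = -4 + ((25 - ⅕) + k) = -4 + (124/5 + k) = 104/5 + k)
(20 + (Q(-123, -117) - 1*6416)) - 7109 = (20 + ((104/5 - 117) - 1*6416)) - 7109 = (20 + (-481/5 - 6416)) - 7109 = (20 - 32561/5) - 7109 = -32461/5 - 7109 = -68006/5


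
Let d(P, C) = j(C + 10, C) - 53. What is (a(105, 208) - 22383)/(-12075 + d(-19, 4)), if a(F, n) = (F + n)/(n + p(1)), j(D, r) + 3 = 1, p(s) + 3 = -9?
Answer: 877351/475496 ≈ 1.8451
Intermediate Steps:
p(s) = -12 (p(s) = -3 - 9 = -12)
j(D, r) = -2 (j(D, r) = -3 + 1 = -2)
d(P, C) = -55 (d(P, C) = -2 - 53 = -55)
a(F, n) = (F + n)/(-12 + n) (a(F, n) = (F + n)/(n - 12) = (F + n)/(-12 + n))
(a(105, 208) - 22383)/(-12075 + d(-19, 4)) = ((105 + 208)/(-12 + 208) - 22383)/(-12075 - 55) = (313/196 - 22383)/(-12130) = ((1/196)*313 - 22383)*(-1/12130) = (313/196 - 22383)*(-1/12130) = -4386755/196*(-1/12130) = 877351/475496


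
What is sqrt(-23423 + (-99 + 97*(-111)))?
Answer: I*sqrt(34289) ≈ 185.17*I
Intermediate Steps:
sqrt(-23423 + (-99 + 97*(-111))) = sqrt(-23423 + (-99 - 10767)) = sqrt(-23423 - 10866) = sqrt(-34289) = I*sqrt(34289)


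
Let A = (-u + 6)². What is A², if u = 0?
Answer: 1296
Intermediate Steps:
A = 36 (A = (-1*0 + 6)² = (0 + 6)² = 6² = 36)
A² = 36² = 1296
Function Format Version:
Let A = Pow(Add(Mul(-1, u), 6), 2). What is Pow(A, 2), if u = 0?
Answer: 1296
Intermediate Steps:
A = 36 (A = Pow(Add(Mul(-1, 0), 6), 2) = Pow(Add(0, 6), 2) = Pow(6, 2) = 36)
Pow(A, 2) = Pow(36, 2) = 1296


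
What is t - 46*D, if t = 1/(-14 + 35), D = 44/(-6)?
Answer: 7085/21 ≈ 337.38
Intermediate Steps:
D = -22/3 (D = 44*(-1/6) = -22/3 ≈ -7.3333)
t = 1/21 ≈ 0.047619
t - 46*D = 1/21 - 46*(-22/3) = 1/21 + 1012/3 = 7085/21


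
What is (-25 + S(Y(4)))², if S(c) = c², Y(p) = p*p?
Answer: 53361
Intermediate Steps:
Y(p) = p²
(-25 + S(Y(4)))² = (-25 + (4²)²)² = (-25 + 16²)² = (-25 + 256)² = 231² = 53361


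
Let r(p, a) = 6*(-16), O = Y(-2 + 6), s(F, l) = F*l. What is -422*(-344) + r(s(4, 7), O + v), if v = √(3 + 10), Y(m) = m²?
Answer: 145072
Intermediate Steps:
O = 16 (O = (-2 + 6)² = 4² = 16)
v = √13 ≈ 3.6056
r(p, a) = -96
-422*(-344) + r(s(4, 7), O + v) = -422*(-344) - 96 = 145168 - 96 = 145072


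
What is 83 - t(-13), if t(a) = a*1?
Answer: 96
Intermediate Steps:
t(a) = a
83 - t(-13) = 83 - 1*(-13) = 83 + 13 = 96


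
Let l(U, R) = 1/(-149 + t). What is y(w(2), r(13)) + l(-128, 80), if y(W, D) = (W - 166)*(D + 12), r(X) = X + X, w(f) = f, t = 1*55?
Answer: -585809/94 ≈ -6232.0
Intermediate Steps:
t = 55
l(U, R) = -1/94 (l(U, R) = 1/(-149 + 55) = 1/(-94) = -1/94)
r(X) = 2*X
y(W, D) = (-166 + W)*(12 + D)
y(w(2), r(13)) + l(-128, 80) = (-1992 - 332*13 + 12*2 + (2*13)*2) - 1/94 = (-1992 - 166*26 + 24 + 26*2) - 1/94 = (-1992 - 4316 + 24 + 52) - 1/94 = -6232 - 1/94 = -585809/94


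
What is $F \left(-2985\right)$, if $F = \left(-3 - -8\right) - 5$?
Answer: $0$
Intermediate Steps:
$F = 0$ ($F = \left(-3 + 8\right) - 5 = 5 - 5 = 0$)
$F \left(-2985\right) = 0 \left(-2985\right) = 0$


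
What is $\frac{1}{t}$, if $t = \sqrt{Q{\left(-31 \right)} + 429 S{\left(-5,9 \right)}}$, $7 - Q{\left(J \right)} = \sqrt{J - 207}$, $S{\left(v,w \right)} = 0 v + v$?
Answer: $\frac{1}{\sqrt{-2138 - i \sqrt{238}}} \approx 7.802 \cdot 10^{-5} + 0.021627 i$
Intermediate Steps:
$S{\left(v,w \right)} = v$ ($S{\left(v,w \right)} = 0 + v = v$)
$Q{\left(J \right)} = 7 - \sqrt{-207 + J}$ ($Q{\left(J \right)} = 7 - \sqrt{J - 207} = 7 - \sqrt{-207 + J}$)
$t = \sqrt{-2138 - i \sqrt{238}}$ ($t = \sqrt{\left(7 - \sqrt{-207 - 31}\right) + 429 \left(-5\right)} = \sqrt{\left(7 - \sqrt{-238}\right) - 2145} = \sqrt{\left(7 - i \sqrt{238}\right) - 2145} = \sqrt{-2138 - i \sqrt{238}} \approx 0.1668 - 46.239 i$)
$\frac{1}{t} = \frac{1}{\sqrt{-2138 - i \sqrt{238}}}$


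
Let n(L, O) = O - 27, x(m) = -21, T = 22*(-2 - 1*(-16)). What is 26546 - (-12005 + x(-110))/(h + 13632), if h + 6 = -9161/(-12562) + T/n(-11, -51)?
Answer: 25310728702246/953435057 ≈ 26547.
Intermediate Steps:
T = 308 (T = 22*(-2 + 16) = 22*14 = 308)
n(L, O) = -27 + O
h = -4516777/489918 (h = -6 + (-9161/(-12562) + 308/(-27 - 51)) = -6 + (-9161*(-1/12562) + 308/(-78)) = -6 + (9161/12562 + 308*(-1/78)) = -6 + (9161/12562 - 154/39) = -6 - 1577269/489918 = -4516777/489918 ≈ -9.2195)
26546 - (-12005 + x(-110))/(h + 13632) = 26546 - (-12005 - 21)/(-4516777/489918 + 13632) = 26546 - (-12026)/6674045399/489918 = 26546 - (-12026)*489918/6674045399 = 26546 - 1*(-841679124/953435057) = 26546 + 841679124/953435057 = 25310728702246/953435057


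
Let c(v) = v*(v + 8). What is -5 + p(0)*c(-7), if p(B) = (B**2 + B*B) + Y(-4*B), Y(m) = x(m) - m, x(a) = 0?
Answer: -5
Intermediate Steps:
c(v) = v*(8 + v)
Y(m) = -m (Y(m) = 0 - m = -m)
p(B) = 2*B**2 + 4*B (p(B) = (B**2 + B*B) - (-4)*B = (B**2 + B**2) + 4*B = 2*B**2 + 4*B)
-5 + p(0)*c(-7) = -5 + (2*0*(2 + 0))*(-7*(8 - 7)) = -5 + (2*0*2)*(-7*1) = -5 + 0*(-7) = -5 + 0 = -5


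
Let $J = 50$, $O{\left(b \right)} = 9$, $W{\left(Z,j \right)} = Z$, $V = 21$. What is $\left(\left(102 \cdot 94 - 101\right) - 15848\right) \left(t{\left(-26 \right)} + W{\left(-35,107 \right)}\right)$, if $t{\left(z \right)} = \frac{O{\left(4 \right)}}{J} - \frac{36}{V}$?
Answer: $\frac{81338107}{350} \approx 2.3239 \cdot 10^{5}$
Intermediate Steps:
$t{\left(z \right)} = - \frac{537}{350}$ ($t{\left(z \right)} = \frac{9}{50} - \frac{36}{21} = 9 \cdot \frac{1}{50} - \frac{12}{7} = \frac{9}{50} - \frac{12}{7} = - \frac{537}{350}$)
$\left(\left(102 \cdot 94 - 101\right) - 15848\right) \left(t{\left(-26 \right)} + W{\left(-35,107 \right)}\right) = \left(\left(102 \cdot 94 - 101\right) - 15848\right) \left(- \frac{537}{350} - 35\right) = \left(\left(9588 - 101\right) - 15848\right) \left(- \frac{12787}{350}\right) = \left(9487 - 15848\right) \left(- \frac{12787}{350}\right) = \left(-6361\right) \left(- \frac{12787}{350}\right) = \frac{81338107}{350}$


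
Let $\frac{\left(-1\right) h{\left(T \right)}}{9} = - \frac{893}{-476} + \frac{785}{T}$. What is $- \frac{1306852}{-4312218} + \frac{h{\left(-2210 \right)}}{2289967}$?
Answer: $\frac{9259070149040905}{30552745420597764} \approx 0.30305$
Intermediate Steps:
$h{\left(T \right)} = - \frac{8037}{476} - \frac{7065}{T}$ ($h{\left(T \right)} = - 9 \left(- \frac{893}{-476} + \frac{785}{T}\right) = - 9 \left(\left(-893\right) \left(- \frac{1}{476}\right) + \frac{785}{T}\right) = - 9 \left(\frac{893}{476} + \frac{785}{T}\right) = - \frac{8037}{476} - \frac{7065}{T}$)
$- \frac{1306852}{-4312218} + \frac{h{\left(-2210 \right)}}{2289967} = - \frac{1306852}{-4312218} + \frac{- \frac{8037}{476} - \frac{7065}{-2210}}{2289967} = \left(-1306852\right) \left(- \frac{1}{4312218}\right) + \left(- \frac{8037}{476} - - \frac{1413}{442}\right) \frac{1}{2289967} = \frac{653426}{2156109} + \left(- \frac{8037}{476} + \frac{1413}{442}\right) \frac{1}{2289967} = \frac{653426}{2156109} - \frac{84699}{14170315796} = \frac{9259070149040905}{30552745420597764}$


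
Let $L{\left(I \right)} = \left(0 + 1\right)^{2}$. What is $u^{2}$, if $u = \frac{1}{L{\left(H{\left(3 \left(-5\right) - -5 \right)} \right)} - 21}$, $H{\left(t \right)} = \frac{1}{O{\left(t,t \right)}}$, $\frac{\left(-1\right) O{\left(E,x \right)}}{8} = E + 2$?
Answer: $\frac{1}{400} \approx 0.0025$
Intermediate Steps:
$O{\left(E,x \right)} = -16 - 8 E$ ($O{\left(E,x \right)} = - 8 \left(E + 2\right) = - 8 \left(2 + E\right) = -16 - 8 E$)
$H{\left(t \right)} = \frac{1}{-16 - 8 t}$
$L{\left(I \right)} = 1$ ($L{\left(I \right)} = 1^{2} = 1$)
$u = - \frac{1}{20}$ ($u = \frac{1}{1 - 21} = \frac{1}{-20} = - \frac{1}{20} \approx -0.05$)
$u^{2} = \left(- \frac{1}{20}\right)^{2} = \frac{1}{400}$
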